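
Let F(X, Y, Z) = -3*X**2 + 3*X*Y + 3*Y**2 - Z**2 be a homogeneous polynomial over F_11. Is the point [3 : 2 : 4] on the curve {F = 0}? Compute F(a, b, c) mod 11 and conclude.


F(3,2,4) ≡ 9 (mod 11); P is NOT on the curve.

Evaluate F(3, 2, 4) term-by-term (mod 11).
  -3*X**2 ↦ -3·9·1·1 = -27
  3*X*Y ↦ 3·3·2·1 = 18
  3*Y**2 ↦ 3·1·4·1 = 12
  -Z**2 ↦ -1·1·1·16 = -16
Sum: F(3, 2, 4) = (-27) + (18) + (12) + (-16) = -13.
Reducing mod 11: -13 ≡ 9 (mod 11).
Since F(a, b, c) ≡ 9 ≠ 0 (mod 11), P does NOT lie on the curve.


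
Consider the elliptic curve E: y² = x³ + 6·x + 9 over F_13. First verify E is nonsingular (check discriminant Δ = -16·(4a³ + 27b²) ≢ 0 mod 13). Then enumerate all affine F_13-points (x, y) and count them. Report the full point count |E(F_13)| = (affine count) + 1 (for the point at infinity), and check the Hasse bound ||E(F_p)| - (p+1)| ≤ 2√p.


Affine points = {(0, 3), (0, 10), (1, 4), (1, 9), (2, 4), (2, 9), (6, 1), (6, 12), (7, 2), (7, 11), (8, 6), (8, 7), (9, 5), (9, 8), (10, 4), (10, 9)}; affine count = 16; |E(F_13)| = 17.

Discriminant check: Δ ∝ 4a³ + 27b² = 4·6³ + 27·9² = 4·216 + 27·81 ≡ 9 (mod 13). Nonzero ⇒ E is nonsingular.
For each x ∈ F_13, compute rhs = x³ + 6·x + 9 mod 13, then count y ∈ F_13 with y² ≡ rhs.
  x = 0: rhs = 9, matching y values: 3, 10 (2 points).
  x = 1: rhs = 3, matching y values: 4, 9 (2 points).
  x = 2: rhs = 3, matching y values: 4, 9 (2 points).
  x = 3: rhs = 2, matching y values: none (0 points).
  x = 4: rhs = 6, matching y values: none (0 points).
  x = 5: rhs = 8, matching y values: none (0 points).
  x = 6: rhs = 1, matching y values: 1, 12 (2 points).
  x = 7: rhs = 4, matching y values: 2, 11 (2 points).
  x = 8: rhs = 10, matching y values: 6, 7 (2 points).
  x = 9: rhs = 12, matching y values: 5, 8 (2 points).
  x = 10: rhs = 3, matching y values: 4, 9 (2 points).
  x = 11: rhs = 2, matching y values: none (0 points).
  x = 12: rhs = 2, matching y values: none (0 points).
Total affine count: 16.
Full point count |E(F_13)| = 16 + 1 = 17.
Hasse bound: |17 − (13+1)| = |3| = 3 ≤ 2√13 ≈ 7.2111 ✓.


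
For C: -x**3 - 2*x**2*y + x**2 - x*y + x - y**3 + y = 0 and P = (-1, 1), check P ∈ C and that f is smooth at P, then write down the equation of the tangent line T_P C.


Tangent line at P: -x - 3*y + 2 = 0.

Step 1: f(-1, 1) = 0, so P lies on C.
Step 2: partial derivatives
  f_x(x, y) = -3*x**2 - 4*x*y + 2*x - y + 1, f_y(x, y) = -2*x**2 - x - 3*y**2 + 1.
  f_x(P) = -1, f_y(P) = -3 (gradient nonzero, so P is smooth).
Step 3: tangent line at P: -1·(x − -1) + -3·(y − 1) = 0.
Expanding: -x - 3*y + 2 = 0.


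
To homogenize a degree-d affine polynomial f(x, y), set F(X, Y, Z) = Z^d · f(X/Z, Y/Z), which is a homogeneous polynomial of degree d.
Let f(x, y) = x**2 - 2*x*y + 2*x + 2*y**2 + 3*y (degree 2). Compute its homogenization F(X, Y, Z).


F(X, Y, Z) = X**2 - 2*X*Y + 2*X*Z + 2*Y**2 + 3*Y*Z

deg(f) = 2.
Substitute x = X/Z, y = Y/Z into f, then multiply by Z^2.
  monomial 1·x^2·y^0 ↦ 1·X^2·Y^0·Z^0.
  monomial -2·x^1·y^1 ↦ -2·X^1·Y^1·Z^0.
  monomial 2·x^1·y^0 ↦ 2·X^1·Y^0·Z^1.
  monomial 2·x^0·y^2 ↦ 2·X^0·Y^2·Z^0.
  monomial 3·x^0·y^1 ↦ 3·X^0·Y^1·Z^1.
Collecting: F(X, Y, Z) = X**2 - 2*X*Y + 2*X*Z + 2*Y**2 + 3*Y*Z.


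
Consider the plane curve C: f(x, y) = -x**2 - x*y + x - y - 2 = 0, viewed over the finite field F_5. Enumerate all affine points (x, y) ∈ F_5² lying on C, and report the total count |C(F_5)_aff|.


Affine F_5-points: {(0, 3), (1, 4), (2, 2), (3, 3)}; count = 4.

For each of the 25 pairs (x, y) ∈ F_5², evaluate f(x, y) mod 5. Record the zeros.
  x = 0: [0↦3, 1↦2, 2↦1, 3↦0, 4↦4]  zeros at y ∈ {3}
  x = 1: [0↦3, 1↦1, 2↦4, 3↦2, 4↦0]  zeros at y ∈ {4}
  x = 2: [0↦1, 1↦3, 2↦0, 3↦2, 4↦4]  zeros at y ∈ {2}
  x = 3: [0↦2, 1↦3, 2↦4, 3↦0, 4↦1]  zeros at y ∈ {3}
  x = 4: [0↦1, 1↦1, 2↦1, 3↦1, 4↦1]  zeros at y ∈ ∅
Collecting zeros: affine points = {(0, 3), (1, 4), (2, 2), (3, 3)}.
Total count |C(F_5)_aff| = 4.


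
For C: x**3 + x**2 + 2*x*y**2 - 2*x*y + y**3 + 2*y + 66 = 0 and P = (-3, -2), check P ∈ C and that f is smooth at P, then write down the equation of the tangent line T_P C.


Tangent line at P: 33*x + 44*y + 187 = 0.

Step 1: f(-3, -2) = 0, so P lies on C.
Step 2: partial derivatives
  f_x(x, y) = 3*x**2 + 2*x + 2*y**2 - 2*y, f_y(x, y) = 4*x*y - 2*x + 3*y**2 + 2.
  f_x(P) = 33, f_y(P) = 44 (gradient nonzero, so P is smooth).
Step 3: tangent line at P: 33·(x − -3) + 44·(y − -2) = 0.
Expanding: 33*x + 44*y + 187 = 0.


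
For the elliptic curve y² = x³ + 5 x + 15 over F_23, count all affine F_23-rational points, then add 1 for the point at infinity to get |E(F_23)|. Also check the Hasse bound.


Affine points = {(5, 2), (5, 21), (6, 10), (6, 13), (7, 5), (7, 18), (12, 3), (12, 20), (13, 0), (14, 0), (18, 7), (18, 16), (19, 0), (22, 3), (22, 20)}; affine count = 15; |E(F_23)| = 16.

Discriminant check: Δ ∝ 4a³ + 27b² = 4·5³ + 27·15² = 4·125 + 27·225 ≡ 20 (mod 23). Nonzero ⇒ E is nonsingular.
For each x ∈ F_23, compute rhs = x³ + 5·x + 15 mod 23, then count y ∈ F_23 with y² ≡ rhs.
  x = 0: rhs = 15, matching y values: none (0 points).
  x = 1: rhs = 21, matching y values: none (0 points).
  x = 2: rhs = 10, matching y values: none (0 points).
  x = 3: rhs = 11, matching y values: none (0 points).
  x = 4: rhs = 7, matching y values: none (0 points).
  x = 5: rhs = 4, matching y values: 2, 21 (2 points).
  x = 6: rhs = 8, matching y values: 10, 13 (2 points).
  x = 7: rhs = 2, matching y values: 5, 18 (2 points).
  x = 8: rhs = 15, matching y values: none (0 points).
  x = 9: rhs = 7, matching y values: none (0 points).
  x = 10: rhs = 7, matching y values: none (0 points).
  x = 11: rhs = 21, matching y values: none (0 points).
  x = 12: rhs = 9, matching y values: 3, 20 (2 points).
  x = 13: rhs = 0, matching y values: 0 (1 points).
  x = 14: rhs = 0, matching y values: 0 (1 points).
  x = 15: rhs = 15, matching y values: none (0 points).
  x = 16: rhs = 5, matching y values: none (0 points).
  x = 17: rhs = 22, matching y values: none (0 points).
  x = 18: rhs = 3, matching y values: 7, 16 (2 points).
  x = 19: rhs = 0, matching y values: 0 (1 points).
  x = 20: rhs = 19, matching y values: none (0 points).
  x = 21: rhs = 20, matching y values: none (0 points).
  x = 22: rhs = 9, matching y values: 3, 20 (2 points).
Total affine count: 15.
Full point count |E(F_23)| = 15 + 1 = 16.
Hasse bound: |16 − (23+1)| = |-8| = 8 ≤ 2√23 ≈ 9.5917 ✓.


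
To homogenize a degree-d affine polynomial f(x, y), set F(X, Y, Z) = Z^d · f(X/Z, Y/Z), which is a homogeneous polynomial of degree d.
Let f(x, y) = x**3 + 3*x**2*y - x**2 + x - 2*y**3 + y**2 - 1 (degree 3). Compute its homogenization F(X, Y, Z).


F(X, Y, Z) = X**3 + 3*X**2*Y - X**2*Z + X*Z**2 - 2*Y**3 + Y**2*Z - Z**3

deg(f) = 3.
Substitute x = X/Z, y = Y/Z into f, then multiply by Z^3.
  monomial 1·x^3·y^0 ↦ 1·X^3·Y^0·Z^0.
  monomial 3·x^2·y^1 ↦ 3·X^2·Y^1·Z^0.
  monomial -1·x^2·y^0 ↦ -1·X^2·Y^0·Z^1.
  monomial 1·x^1·y^0 ↦ 1·X^1·Y^0·Z^2.
  monomial -2·x^0·y^3 ↦ -2·X^0·Y^3·Z^0.
  monomial 1·x^0·y^2 ↦ 1·X^0·Y^2·Z^1.
  monomial -1·x^0·y^0 ↦ -1·X^0·Y^0·Z^3.
Collecting: F(X, Y, Z) = X**3 + 3*X**2*Y - X**2*Z + X*Z**2 - 2*Y**3 + Y**2*Z - Z**3.


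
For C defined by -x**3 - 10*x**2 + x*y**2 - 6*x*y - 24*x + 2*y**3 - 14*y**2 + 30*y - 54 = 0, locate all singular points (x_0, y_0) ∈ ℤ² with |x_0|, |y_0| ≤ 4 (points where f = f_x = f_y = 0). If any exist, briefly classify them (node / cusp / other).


Singular points: {(-3, 3)}; classification: node.

Compute partial derivatives:
  f_x = -3*x**2 - 20*x + y**2 - 6*y - 24.
  f_y = 2*x*y - 6*x + 6*y**2 - 28*y + 30.
Scan x_0 ∈ {−4, ..., 4}. For each x_0, f_y(x_0, y) is a polynomial in y; find its integer roots y ∈ {−4, ..., 4}, then test f_x and f at those candidates.
  x = -4: f_y(-4, y) = 6*y**2 - 36*y + 54; vanishes at y ∈ {3}. (-4, 3): f_x = -1 ≠ 0.
  x = -3: f_y(-3, y) = 6*y**2 - 34*y + 48; vanishes at y ∈ {3}. (-3, 3): f_x = 0, f = 0 — SINGULAR.
  x = -2: f_y(-2, y) = 6*y**2 - 32*y + 42; vanishes at y ∈ {3}. (-2, 3): f_x = -5 ≠ 0.
  x = -1: f_y(-1, y) = 6*y**2 - 30*y + 36; vanishes at y ∈ {2, 3}. (-1, 2): f_x = -15 ≠ 0; (-1, 3): f_x = -16 ≠ 0.
  x = 0: f_y(0, y) = 6*y**2 - 28*y + 30; vanishes at y ∈ {3}. (0, 3): f_x = -33 ≠ 0.
  x = 1: f_y(1, y) = 6*y**2 - 26*y + 24; vanishes at y ∈ {3}. (1, 3): f_x = -56 ≠ 0.
  x = 2: f_y(2, y) = 6*y**2 - 24*y + 18; vanishes at y ∈ {1, 3}. (2, 1): f_x = -81 ≠ 0; (2, 3): f_x = -85 ≠ 0.
  x = 3: f_y(3, y) = 6*y**2 - 22*y + 12; vanishes at y ∈ {3}. (3, 3): f_x = -120 ≠ 0.
  x = 4: f_y(4, y) = 6*y**2 - 20*y + 6; vanishes at y ∈ {3}. (4, 3): f_x = -161 ≠ 0.
Only singular point on the grid: (-3, 3).
Classify: substitute x = -3 + u, y = 3 + v and expand: f = -u**3 - u**2 + u*v**2 + 2*v**3 + v**2.
No constant or linear terms (consistent with a singular point). Quadratic part: -u**2 + v**2. Cubic part: -u**3 + u*v**2 + 2*v**3.
The quadratic part v**2 - u**2 = (v − u)(v + u) splits into two distinct linear factors, so there are two distinct tangent lines y − 3 = ±(x − -3) — this is a node (ordinary double point).
Classification: node.


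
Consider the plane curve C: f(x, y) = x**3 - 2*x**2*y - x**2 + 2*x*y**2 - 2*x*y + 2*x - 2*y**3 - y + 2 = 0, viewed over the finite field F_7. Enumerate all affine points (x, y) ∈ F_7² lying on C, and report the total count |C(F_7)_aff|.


Affine F_7-points: {(1, 2), (1, 4), (3, 3), (5, 0), (5, 2), (5, 3), (6, 1), (6, 2), (6, 3)}; count = 9.

For each of the 49 pairs (x, y) ∈ F_7², evaluate f(x, y) mod 7. Record the zeros.
  x = 0: [0↦2, 1↦6, 2↦5, 3↦1, 4↦3, 5↦6, 6↦5]  zeros at y ∈ ∅
  x = 1: [0↦4, 1↦6, 2↦0, 3↦2, 4↦0, 5↦3, 6↦6]  zeros at y ∈ {2, 4}
  x = 2: [0↦3, 1↦6, 2↦5, 3↦2, 4↦6, 5↦5, 6↦1]  zeros at y ∈ ∅
  x = 3: [0↦5, 1↦5, 2↦5, 3↦0, 4↦6, 5↦4, 6↦3]  zeros at y ∈ {3}
  x = 4: [0↦2, 1↦2, 2↦6, 3↦2, 4↦6, 5↦6, 6↦4]  zeros at y ∈ ∅
  x = 5: [0↦0, 1↦3, 2↦0, 3↦0, 4↦5, 5↦3, 6↦3]  zeros at y ∈ {0, 2, 3}
  x = 6: [0↦5, 1↦0, 2↦0, 3↦0, 4↦2, 5↦1, 6↦6]  zeros at y ∈ {1, 2, 3}
Collecting zeros: affine points = {(1, 2), (1, 4), (3, 3), (5, 0), (5, 2), (5, 3), (6, 1), (6, 2), (6, 3)}.
Total count |C(F_7)_aff| = 9.


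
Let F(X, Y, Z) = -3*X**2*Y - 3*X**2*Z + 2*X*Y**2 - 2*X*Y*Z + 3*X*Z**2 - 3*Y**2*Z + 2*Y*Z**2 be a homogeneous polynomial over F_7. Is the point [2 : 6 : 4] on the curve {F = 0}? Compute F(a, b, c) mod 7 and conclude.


F(2,6,4) ≡ 1 (mod 7); P is NOT on the curve.

Evaluate F(2, 6, 4) term-by-term (mod 7).
  -3*X**2*Y ↦ -3·4·6·1 = -72
  -3*X**2*Z ↦ -3·4·1·4 = -48
  2*X*Y**2 ↦ 2·2·36·1 = 144
  -2*X*Y*Z ↦ -2·2·6·4 = -96
  3*X*Z**2 ↦ 3·2·1·16 = 96
  -3*Y**2*Z ↦ -3·1·36·4 = -432
  2*Y*Z**2 ↦ 2·1·6·16 = 192
Sum: F(2, 6, 4) = (-72) + (-48) + (144) + (-96) + (96) + (-432) + (192) = -216.
Reducing mod 7: -216 ≡ 1 (mod 7).
Since F(a, b, c) ≡ 1 ≠ 0 (mod 7), P does NOT lie on the curve.


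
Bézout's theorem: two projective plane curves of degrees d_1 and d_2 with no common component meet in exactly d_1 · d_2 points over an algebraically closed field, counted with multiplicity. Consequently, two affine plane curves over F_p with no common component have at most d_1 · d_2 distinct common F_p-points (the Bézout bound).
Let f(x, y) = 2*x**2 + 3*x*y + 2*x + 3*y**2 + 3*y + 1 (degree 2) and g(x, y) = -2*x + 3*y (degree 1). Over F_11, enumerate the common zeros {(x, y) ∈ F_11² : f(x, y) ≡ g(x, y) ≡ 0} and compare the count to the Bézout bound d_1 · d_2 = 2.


Common zeros: ∅; count = 0; Bézout bound = 2.

deg(f) = 2, deg(g) = 1, so Bézout bound = 2.
Scan x ∈ F_11. For each x, list the y ∈ F_11 with f(x, y) ≡ 0 and those with g(x, y) ≡ 0 (mod 11); the common zeros in that column are the intersection.
  x = 0: f ≡ 0 at y ∈ ∅; g ≡ 0 at y ∈ {0}; common: ∅.
  x = 1: f ≡ 0 at y ∈ {4, 5}; g ≡ 0 at y ∈ {8}; common: ∅.
  x = 2: f ≡ 0 at y ∈ ∅; g ≡ 0 at y ∈ {5}; common: ∅.
  x = 3: f ≡ 0 at y ∈ {3, 4}; g ≡ 0 at y ∈ {2}; common: ∅.
  x = 4: f ≡ 0 at y ∈ ∅; g ≡ 0 at y ∈ {10}; common: ∅.
  x = 5: f ≡ 0 at y ∈ ∅; g ≡ 0 at y ∈ {7}; common: ∅.
  x = 6: f ≡ 0 at y ∈ {6, 9}; g ≡ 0 at y ∈ {4}; common: ∅.
  x = 7: f ≡ 0 at y ∈ {5, 9}; g ≡ 0 at y ∈ {1}; common: ∅.
  x = 8: f ≡ 0 at y ∈ {3, 10}; g ≡ 0 at y ∈ {9}; common: ∅.
  x = 9: f ≡ 0 at y ∈ {2, 10}; g ≡ 0 at y ∈ {6}; common: ∅.
  x = 10: f ≡ 0 at y ∈ ∅; g ≡ 0 at y ∈ {3}; common: ∅.
Collecting: common zeros = ∅, so the count is 0.
Comparison with the Bézout bound: 0 ≤ 2 = deg(f)·deg(g), as expected for curves with no common component (the affine F_11-count falls short of the bound because intersections may lie at infinity, over extension fields, or carry multiplicity).


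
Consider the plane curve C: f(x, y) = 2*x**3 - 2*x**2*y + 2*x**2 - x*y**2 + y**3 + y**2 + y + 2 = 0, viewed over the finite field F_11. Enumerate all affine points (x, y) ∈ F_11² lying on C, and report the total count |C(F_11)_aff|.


Affine F_11-points: {(1, 4), (1, 9), (2, 8), (3, 10), (6, 0), (6, 2), (6, 3), (8, 2), (8, 3), (9, 2), (10, 3)}; count = 11.

For each of the 121 pairs (x, y) ∈ F_11², evaluate f(x, y) mod 11. Record the zeros.
  x = 0: [0↦2, 1↦5, 2↦5, 3↦8, 4↦9, 5↦3, 6↦7, 7↦5, 8↦3, 9↦7, 10↦1]  zeros at y ∈ ∅
  x = 1: [0↦6, 1↦6, 2↦1, 3↦8, 4↦0, 5↦5, 6↦7, 7↦1, 8↦4, 9↦0, 10↦6]  zeros at y ∈ {4, 9}
  x = 2: [0↦4, 1↦8, 2↦5, 3↦1, 4↦2, 5↦3, 6↦10, 7↦7, 8↦0, 9↦6, 10↦9]  zeros at y ∈ {8}
  x = 3: [0↦8, 1↦1, 2↦7, 3↦10, 4↦5, 5↦9, 6↦6, 7↦2, 8↦3, 9↦4, 10↦0]  zeros at y ∈ {10}
  x = 4: [0↦8, 1↦8, 2↦8, 3↦3, 4↦10, 5↦2, 6↦7, 7↦9, 8↦3, 9↦6, 10↦2]  zeros at y ∈ ∅
  x = 5: [0↦5, 1↦8, 2↦9, 3↦3, 4↦7, 5↦5, 6↦3, 7↦7, 8↦1, 9↦2, 10↦5]  zeros at y ∈ ∅
  x = 6: [0↦0, 1↦2, 2↦0, 3↦0, 4↦8, 5↦8, 6↦6, 7↦8, 8↦9, 9↦4, 10↦10]  zeros at y ∈ {0, 2, 3}
  x = 7: [0↦5, 1↦2, 2↦4, 3↦6, 4↦3, 5↦1, 6↦6, 7↦2, 8↦6, 9↦2, 10↦7]  zeros at y ∈ ∅
  x = 8: [0↦10, 1↦9, 2↦0, 3↦0, 4↦4, 5↦7, 6↦4, 7↦1, 8↦4, 9↦8, 10↦8]  zeros at y ∈ {2, 3}
  x = 9: [0↦5, 1↦2, 2↦0, 3↦5, 4↦1, 5↦5, 6↦1, 7↦6, 8↦4, 9↦1, 10↦3]  zeros at y ∈ {2}
  x = 10: [0↦2, 1↦4, 2↦5, 3↦0, 4↦6, 5↦7, 6↦9, 7↦7, 8↦7, 9↦4, 10↦4]  zeros at y ∈ {3}
Collecting zeros: affine points = {(1, 4), (1, 9), (2, 8), (3, 10), (6, 0), (6, 2), (6, 3), (8, 2), (8, 3), (9, 2), (10, 3)}.
Total count |C(F_11)_aff| = 11.


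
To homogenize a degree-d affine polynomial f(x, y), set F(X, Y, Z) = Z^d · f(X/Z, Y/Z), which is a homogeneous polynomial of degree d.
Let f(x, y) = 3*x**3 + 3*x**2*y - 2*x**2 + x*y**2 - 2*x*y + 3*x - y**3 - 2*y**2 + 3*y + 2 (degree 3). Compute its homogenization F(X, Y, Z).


F(X, Y, Z) = 3*X**3 + 3*X**2*Y - 2*X**2*Z + X*Y**2 - 2*X*Y*Z + 3*X*Z**2 - Y**3 - 2*Y**2*Z + 3*Y*Z**2 + 2*Z**3

deg(f) = 3.
Substitute x = X/Z, y = Y/Z into f, then multiply by Z^3.
  monomial 3·x^3·y^0 ↦ 3·X^3·Y^0·Z^0.
  monomial 3·x^2·y^1 ↦ 3·X^2·Y^1·Z^0.
  monomial -2·x^2·y^0 ↦ -2·X^2·Y^0·Z^1.
  monomial 1·x^1·y^2 ↦ 1·X^1·Y^2·Z^0.
  monomial -2·x^1·y^1 ↦ -2·X^1·Y^1·Z^1.
  monomial 3·x^1·y^0 ↦ 3·X^1·Y^0·Z^2.
  monomial -1·x^0·y^3 ↦ -1·X^0·Y^3·Z^0.
  monomial -2·x^0·y^2 ↦ -2·X^0·Y^2·Z^1.
  monomial 3·x^0·y^1 ↦ 3·X^0·Y^1·Z^2.
  monomial 2·x^0·y^0 ↦ 2·X^0·Y^0·Z^3.
Collecting: F(X, Y, Z) = 3*X**3 + 3*X**2*Y - 2*X**2*Z + X*Y**2 - 2*X*Y*Z + 3*X*Z**2 - Y**3 - 2*Y**2*Z + 3*Y*Z**2 + 2*Z**3.


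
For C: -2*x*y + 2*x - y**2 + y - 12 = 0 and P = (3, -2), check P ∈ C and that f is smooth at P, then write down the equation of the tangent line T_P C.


Tangent line at P: 6*x - y - 20 = 0.

Step 1: f(3, -2) = 0, so P lies on C.
Step 2: partial derivatives
  f_x(x, y) = 2 - 2*y, f_y(x, y) = -2*x - 2*y + 1.
  f_x(P) = 6, f_y(P) = -1 (gradient nonzero, so P is smooth).
Step 3: tangent line at P: 6·(x − 3) + -1·(y − -2) = 0.
Expanding: 6*x - y - 20 = 0.


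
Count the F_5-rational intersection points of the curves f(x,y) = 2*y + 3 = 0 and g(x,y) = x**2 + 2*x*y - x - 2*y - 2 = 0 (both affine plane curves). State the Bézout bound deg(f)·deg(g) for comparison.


Common zeros: ∅; count = 0; Bézout bound = 2.

deg(f) = 1, deg(g) = 2, so Bézout bound = 2.
Scan x ∈ F_5. For each x, list the y ∈ F_5 with f(x, y) ≡ 0 and those with g(x, y) ≡ 0 (mod 5); the common zeros in that column are the intersection.
  x = 0: f ≡ 0 at y ∈ {1}; g ≡ 0 at y ∈ {4}; common: ∅.
  x = 1: f ≡ 0 at y ∈ {1}; g ≡ 0 at y ∈ ∅; common: ∅.
  x = 2: f ≡ 0 at y ∈ {1}; g ≡ 0 at y ∈ {0}; common: ∅.
  x = 3: f ≡ 0 at y ∈ {1}; g ≡ 0 at y ∈ {4}; common: ∅.
  x = 4: f ≡ 0 at y ∈ {1}; g ≡ 0 at y ∈ {0}; common: ∅.
Collecting: common zeros = ∅, so the count is 0.
Comparison with the Bézout bound: 0 ≤ 2 = deg(f)·deg(g), as expected for curves with no common component (the affine F_5-count falls short of the bound because intersections may lie at infinity, over extension fields, or carry multiplicity).


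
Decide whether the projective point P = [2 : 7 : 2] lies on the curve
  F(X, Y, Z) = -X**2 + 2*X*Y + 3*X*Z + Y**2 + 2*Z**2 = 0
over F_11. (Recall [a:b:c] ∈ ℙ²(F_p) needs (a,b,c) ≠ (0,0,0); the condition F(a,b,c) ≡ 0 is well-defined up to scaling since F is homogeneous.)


F(2,7,2) ≡ 5 (mod 11); P is NOT on the curve.

Evaluate F(2, 7, 2) term-by-term (mod 11).
  -X**2 ↦ -1·4·1·1 = -4
  2*X*Y ↦ 2·2·7·1 = 28
  3*X*Z ↦ 3·2·1·2 = 12
  Y**2 ↦ 1·1·49·1 = 49
  2*Z**2 ↦ 2·1·1·4 = 8
Sum: F(2, 7, 2) = (-4) + (28) + (12) + (49) + (8) = 93.
Reducing mod 11: 93 ≡ 5 (mod 11).
Since F(a, b, c) ≡ 5 ≠ 0 (mod 11), P does NOT lie on the curve.


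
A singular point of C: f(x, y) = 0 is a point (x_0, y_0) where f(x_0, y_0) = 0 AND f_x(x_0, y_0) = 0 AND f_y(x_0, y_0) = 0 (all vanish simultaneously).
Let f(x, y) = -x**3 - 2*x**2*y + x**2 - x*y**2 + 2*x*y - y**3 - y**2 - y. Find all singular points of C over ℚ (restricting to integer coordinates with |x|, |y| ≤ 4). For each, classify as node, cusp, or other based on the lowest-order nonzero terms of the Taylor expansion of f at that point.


Singular points: {(1, -1)}; classification: cusp.

Compute partial derivatives:
  f_x = -3*x**2 - 4*x*y + 2*x - y**2 + 2*y.
  f_y = -2*x**2 - 2*x*y + 2*x - 3*y**2 - 2*y - 1.
Scan x_0 ∈ {−4, ..., 4}. For each x_0, f_y(x_0, y) is a polynomial in y; find its integer roots y ∈ {−4, ..., 4}, then test f_x and f at those candidates.
  x = -4: f_y(-4, y) = -3*y**2 + 6*y - 41; no integer root y with |y| ≤ 4.
  x = -3: f_y(-3, y) = -3*y**2 + 4*y - 25; no integer root y with |y| ≤ 4.
  x = -2: f_y(-2, y) = -3*y**2 + 2*y - 13; no integer root y with |y| ≤ 4.
  x = -1: f_y(-1, y) = -3*y**2 - 5; no integer root y with |y| ≤ 4.
  x = 0: f_y(0, y) = -3*y**2 - 2*y - 1; no integer root y with |y| ≤ 4.
  x = 1: f_y(1, y) = -3*y**2 - 4*y - 1; vanishes at y ∈ {-1}. (1, -1): f_x = 0, f = 0 — SINGULAR.
  x = 2: f_y(2, y) = -3*y**2 - 6*y - 5; no integer root y with |y| ≤ 4.
  x = 3: f_y(3, y) = -3*y**2 - 8*y - 13; no integer root y with |y| ≤ 4.
  x = 4: f_y(4, y) = -3*y**2 - 10*y - 25; no integer root y with |y| ≤ 4.
Only singular point on the grid: (1, -1).
Classify: substitute x = 1 + u, y = -1 + v and expand: f = -u**3 - 2*u**2*v - u*v**2 - v**3 + v**2.
No constant or linear terms (consistent with a singular point). Quadratic part: v**2. Cubic part: -u**3 - 2*u**2*v - u*v**2 - v**3.
The quadratic part v**2 is a perfect square, so there is a single (double) tangent line v = 0, i.e. y = -1. Restricting the cubic part to that line (v = 0) leaves -u**3 ≠ 0, so f is not divisible by v and the branch is v² ≈ u**3 to lowest order — this is a cusp.
Classification: cusp.


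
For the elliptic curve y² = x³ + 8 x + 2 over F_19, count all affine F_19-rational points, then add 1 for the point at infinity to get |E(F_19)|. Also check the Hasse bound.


Affine points = {(1, 7), (1, 12), (2, 8), (2, 11), (6, 0), (9, 9), (9, 10), (13, 2), (13, 17), (15, 1), (15, 18), (17, 4), (17, 15)}; affine count = 13; |E(F_19)| = 14.

Discriminant check: Δ ∝ 4a³ + 27b² = 4·8³ + 27·2² = 4·512 + 27·4 ≡ 9 (mod 19). Nonzero ⇒ E is nonsingular.
For each x ∈ F_19, compute rhs = x³ + 8·x + 2 mod 19, then count y ∈ F_19 with y² ≡ rhs.
  x = 0: rhs = 2, matching y values: none (0 points).
  x = 1: rhs = 11, matching y values: 7, 12 (2 points).
  x = 2: rhs = 7, matching y values: 8, 11 (2 points).
  x = 3: rhs = 15, matching y values: none (0 points).
  x = 4: rhs = 3, matching y values: none (0 points).
  x = 5: rhs = 15, matching y values: none (0 points).
  x = 6: rhs = 0, matching y values: 0 (1 points).
  x = 7: rhs = 2, matching y values: none (0 points).
  x = 8: rhs = 8, matching y values: none (0 points).
  x = 9: rhs = 5, matching y values: 9, 10 (2 points).
  x = 10: rhs = 18, matching y values: none (0 points).
  x = 11: rhs = 15, matching y values: none (0 points).
  x = 12: rhs = 2, matching y values: none (0 points).
  x = 13: rhs = 4, matching y values: 2, 17 (2 points).
  x = 14: rhs = 8, matching y values: none (0 points).
  x = 15: rhs = 1, matching y values: 1, 18 (2 points).
  x = 16: rhs = 8, matching y values: none (0 points).
  x = 17: rhs = 16, matching y values: 4, 15 (2 points).
  x = 18: rhs = 12, matching y values: none (0 points).
Total affine count: 13.
Full point count |E(F_19)| = 13 + 1 = 14.
Hasse bound: |14 − (19+1)| = |-6| = 6 ≤ 2√19 ≈ 8.7178 ✓.


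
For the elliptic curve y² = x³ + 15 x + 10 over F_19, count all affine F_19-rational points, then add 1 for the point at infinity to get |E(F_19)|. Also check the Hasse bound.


Affine points = {(1, 8), (1, 11), (3, 5), (3, 14), (4, 1), (4, 18), (5, 1), (5, 18), (9, 0), (10, 1), (10, 18), (11, 9), (11, 10), (14, 0), (15, 0)}; affine count = 15; |E(F_19)| = 16.

Discriminant check: Δ ∝ 4a³ + 27b² = 4·15³ + 27·10² = 4·3375 + 27·100 ≡ 12 (mod 19). Nonzero ⇒ E is nonsingular.
For each x ∈ F_19, compute rhs = x³ + 15·x + 10 mod 19, then count y ∈ F_19 with y² ≡ rhs.
  x = 0: rhs = 10, matching y values: none (0 points).
  x = 1: rhs = 7, matching y values: 8, 11 (2 points).
  x = 2: rhs = 10, matching y values: none (0 points).
  x = 3: rhs = 6, matching y values: 5, 14 (2 points).
  x = 4: rhs = 1, matching y values: 1, 18 (2 points).
  x = 5: rhs = 1, matching y values: 1, 18 (2 points).
  x = 6: rhs = 12, matching y values: none (0 points).
  x = 7: rhs = 2, matching y values: none (0 points).
  x = 8: rhs = 15, matching y values: none (0 points).
  x = 9: rhs = 0, matching y values: 0 (1 points).
  x = 10: rhs = 1, matching y values: 1, 18 (2 points).
  x = 11: rhs = 5, matching y values: 9, 10 (2 points).
  x = 12: rhs = 18, matching y values: none (0 points).
  x = 13: rhs = 8, matching y values: none (0 points).
  x = 14: rhs = 0, matching y values: 0 (1 points).
  x = 15: rhs = 0, matching y values: 0 (1 points).
  x = 16: rhs = 14, matching y values: none (0 points).
  x = 17: rhs = 10, matching y values: none (0 points).
  x = 18: rhs = 13, matching y values: none (0 points).
Total affine count: 15.
Full point count |E(F_19)| = 15 + 1 = 16.
Hasse bound: |16 − (19+1)| = |-4| = 4 ≤ 2√19 ≈ 8.7178 ✓.


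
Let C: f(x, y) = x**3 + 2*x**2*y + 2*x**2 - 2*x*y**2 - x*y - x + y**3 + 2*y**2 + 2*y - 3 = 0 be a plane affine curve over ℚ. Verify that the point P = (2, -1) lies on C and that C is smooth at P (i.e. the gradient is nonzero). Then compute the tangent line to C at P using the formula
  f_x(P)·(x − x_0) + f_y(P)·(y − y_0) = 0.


Tangent line at P: 10*x + 15*y - 5 = 0.

Step 1: f(2, -1) = 0, so P lies on C.
Step 2: partial derivatives
  f_x(x, y) = 3*x**2 + 4*x*y + 4*x - 2*y**2 - y - 1, f_y(x, y) = 2*x**2 - 4*x*y - x + 3*y**2 + 4*y + 2.
  f_x(P) = 10, f_y(P) = 15 (gradient nonzero, so P is smooth).
Step 3: tangent line at P: 10·(x − 2) + 15·(y − -1) = 0.
Expanding: 10*x + 15*y - 5 = 0.


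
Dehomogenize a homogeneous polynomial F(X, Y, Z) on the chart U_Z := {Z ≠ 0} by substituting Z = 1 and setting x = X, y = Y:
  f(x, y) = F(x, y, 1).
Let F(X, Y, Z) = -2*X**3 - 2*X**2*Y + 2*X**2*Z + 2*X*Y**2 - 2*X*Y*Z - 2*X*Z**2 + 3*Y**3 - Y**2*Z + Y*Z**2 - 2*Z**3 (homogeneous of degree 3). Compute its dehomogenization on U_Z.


f(x, y) = -2*x**3 - 2*x**2*y + 2*x**2 + 2*x*y**2 - 2*x*y - 2*x + 3*y**3 - y**2 + y - 2

On U_Z we set Z = 1. Each monomial c·X^i·Y^j·Z^k in F becomes c·x^i·y^j·1^k = c·x^i·y^j.
Substituting Z = 1: F(X, Y, 1) = -2*x**3 - 2*x**2*y + 2*x**2 + 2*x*y**2 - 2*x*y - 2*x + 3*y**3 - y**2 + y - 2.
Note: deg(f) ≤ deg(F) = 3; strict inequality happens when F is divisible by Z (lost terms).


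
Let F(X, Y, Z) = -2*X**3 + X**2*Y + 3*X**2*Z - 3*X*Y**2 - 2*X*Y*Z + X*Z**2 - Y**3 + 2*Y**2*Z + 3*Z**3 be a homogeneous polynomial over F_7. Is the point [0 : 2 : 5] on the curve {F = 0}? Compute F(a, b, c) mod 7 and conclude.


F(0,2,5) ≡ 1 (mod 7); P is NOT on the curve.

Evaluate F(0, 2, 5) term-by-term (mod 7).
  -2*X**3 ↦ -2·0·1·1 = 0
  X**2*Y ↦ 1·0·2·1 = 0
  3*X**2*Z ↦ 3·0·1·5 = 0
  -3*X*Y**2 ↦ -3·0·4·1 = 0
  -2*X*Y*Z ↦ -2·0·2·5 = 0
  X*Z**2 ↦ 1·0·1·25 = 0
  -Y**3 ↦ -1·1·8·1 = -8
  2*Y**2*Z ↦ 2·1·4·5 = 40
  3*Z**3 ↦ 3·1·1·125 = 375
Sum: F(0, 2, 5) = (0) + (0) + (0) + (0) + (0) + (0) + (-8) + (40) + (375) = 407.
Reducing mod 7: 407 ≡ 1 (mod 7).
Since F(a, b, c) ≡ 1 ≠ 0 (mod 7), P does NOT lie on the curve.


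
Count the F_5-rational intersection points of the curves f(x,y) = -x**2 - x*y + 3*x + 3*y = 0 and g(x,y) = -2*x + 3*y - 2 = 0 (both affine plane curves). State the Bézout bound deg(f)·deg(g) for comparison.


Common zeros: {(3, 1)}; count = 1; Bézout bound = 2.

deg(f) = 2, deg(g) = 1, so Bézout bound = 2.
Scan x ∈ F_5. For each x, list the y ∈ F_5 with f(x, y) ≡ 0 and those with g(x, y) ≡ 0 (mod 5); the common zeros in that column are the intersection.
  x = 0: f ≡ 0 at y ∈ {0}; g ≡ 0 at y ∈ {4}; common: ∅.
  x = 1: f ≡ 0 at y ∈ {4}; g ≡ 0 at y ∈ {3}; common: ∅.
  x = 2: f ≡ 0 at y ∈ {3}; g ≡ 0 at y ∈ {2}; common: ∅.
  x = 3: f ≡ 0 at y ∈ {0, 1, 2, 3, 4}; g ≡ 0 at y ∈ {1}; common: {1}.
  x = 4: f ≡ 0 at y ∈ {1}; g ≡ 0 at y ∈ {0}; common: ∅.
Collecting: common zeros = {(3, 1)}, so the count is 1.
Comparison with the Bézout bound: 1 ≤ 2 = deg(f)·deg(g), as expected for curves with no common component (the affine F_5-count falls short of the bound because intersections may lie at infinity, over extension fields, or carry multiplicity).


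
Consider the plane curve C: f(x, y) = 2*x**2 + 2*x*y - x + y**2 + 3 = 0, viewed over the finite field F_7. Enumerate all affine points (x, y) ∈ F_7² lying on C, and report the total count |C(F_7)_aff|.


Affine F_7-points: {(0, 2), (0, 5), (1, 1), (1, 4), (2, 1), (2, 2), (6, 4), (6, 5)}; count = 8.

For each of the 49 pairs (x, y) ∈ F_7², evaluate f(x, y) mod 7. Record the zeros.
  x = 0: [0↦3, 1↦4, 2↦0, 3↦5, 4↦5, 5↦0, 6↦4]  zeros at y ∈ {2, 5}
  x = 1: [0↦4, 1↦0, 2↦5, 3↦5, 4↦0, 5↦4, 6↦3]  zeros at y ∈ {1, 4}
  x = 2: [0↦2, 1↦0, 2↦0, 3↦2, 4↦6, 5↦5, 6↦6]  zeros at y ∈ {1, 2}
  x = 3: [0↦4, 1↦4, 2↦6, 3↦3, 4↦2, 5↦3, 6↦6]  zeros at y ∈ ∅
  x = 4: [0↦3, 1↦5, 2↦2, 3↦1, 4↦2, 5↦5, 6↦3]  zeros at y ∈ ∅
  x = 5: [0↦6, 1↦3, 2↦2, 3↦3, 4↦6, 5↦4, 6↦4]  zeros at y ∈ ∅
  x = 6: [0↦6, 1↦5, 2↦6, 3↦2, 4↦0, 5↦0, 6↦2]  zeros at y ∈ {4, 5}
Collecting zeros: affine points = {(0, 2), (0, 5), (1, 1), (1, 4), (2, 1), (2, 2), (6, 4), (6, 5)}.
Total count |C(F_7)_aff| = 8.


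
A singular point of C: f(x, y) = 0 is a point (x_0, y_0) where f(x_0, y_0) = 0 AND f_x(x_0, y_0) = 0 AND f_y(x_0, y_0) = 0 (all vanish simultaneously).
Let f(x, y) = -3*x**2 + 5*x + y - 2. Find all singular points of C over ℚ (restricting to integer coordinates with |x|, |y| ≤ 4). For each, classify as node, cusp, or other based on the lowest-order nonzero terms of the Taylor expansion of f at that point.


No singular points in the scanned grid; C is smooth there.

Compute partial derivatives:
  f_x = 5 - 6*x.
  f_y = 1.
f_y = 1 is a nonzero constant, so f_y never vanishes: no point (x, y) can satisfy f = f_x = f_y = 0. In particular no (x, y) ∈ {−4, ..., 4}² is singular; the curve is smooth.


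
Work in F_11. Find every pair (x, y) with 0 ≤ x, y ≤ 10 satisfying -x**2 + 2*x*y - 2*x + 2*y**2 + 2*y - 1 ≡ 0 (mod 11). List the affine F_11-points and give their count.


Affine F_11-points: {(0, 2), (0, 8), (1, 4), (1, 5), (2, 2), (2, 6), (3, 8), (3, 10), (4, 7), (4, 10), (5, 1), (5, 4), (6, 1), (6, 3), (7, 5), (7, 9), (8, 6), (8, 7), (9, 3), (9, 9), (10, 0)}; count = 21.

For each of the 121 pairs (x, y) ∈ F_11², evaluate f(x, y) mod 11. Record the zeros.
  x = 0: [0↦10, 1↦3, 2↦0, 3↦1, 4↦6, 5↦4, 6↦6, 7↦1, 8↦0, 9↦3, 10↦10]  zeros at y ∈ {2, 8}
  x = 1: [0↦7, 1↦2, 2↦1, 3↦4, 4↦0, 5↦0, 6↦4, 7↦1, 8↦2, 9↦7, 10↦5]  zeros at y ∈ {4, 5}
  x = 2: [0↦2, 1↦10, 2↦0, 3↦5, 4↦3, 5↦5, 6↦0, 7↦10, 8↦2, 9↦9, 10↦9]  zeros at y ∈ {2, 6}
  x = 3: [0↦6, 1↦5, 2↦8, 3↦4, 4↦4, 5↦8, 6↦5, 7↦6, 8↦0, 9↦9, 10↦0]  zeros at y ∈ {8, 10}
  x = 4: [0↦8, 1↦9, 2↦3, 3↦1, 4↦3, 5↦9, 6↦8, 7↦0, 8↦7, 9↦7, 10↦0]  zeros at y ∈ {7, 10}
  x = 5: [0↦8, 1↦0, 2↦7, 3↦7, 4↦0, 5↦8, 6↦9, 7↦3, 8↦1, 9↦3, 10↦9]  zeros at y ∈ {1, 4}
  x = 6: [0↦6, 1↦0, 2↦9, 3↦0, 4↦6, 5↦5, 6↦8, 7↦4, 8↦4, 9↦8, 10↦5]  zeros at y ∈ {1, 3}
  x = 7: [0↦2, 1↦9, 2↦9, 3↦2, 4↦10, 5↦0, 6↦5, 7↦3, 8↦5, 9↦0, 10↦10]  zeros at y ∈ {5, 9}
  x = 8: [0↦7, 1↦5, 2↦7, 3↦2, 4↦1, 5↦4, 6↦0, 7↦0, 8↦4, 9↦1, 10↦2]  zeros at y ∈ {6, 7}
  x = 9: [0↦10, 1↦10, 2↦3, 3↦0, 4↦1, 5↦6, 6↦4, 7↦6, 8↦1, 9↦0, 10↦3]  zeros at y ∈ {3, 9}
  x = 10: [0↦0, 1↦2, 2↦8, 3↦7, 4↦10, 5↦6, 6↦6, 7↦10, 8↦7, 9↦8, 10↦2]  zeros at y ∈ {0}
Collecting zeros: affine points = {(0, 2), (0, 8), (1, 4), (1, 5), (2, 2), (2, 6), (3, 8), (3, 10), (4, 7), (4, 10), (5, 1), (5, 4), (6, 1), (6, 3), (7, 5), (7, 9), (8, 6), (8, 7), (9, 3), (9, 9), (10, 0)}.
Total count |C(F_11)_aff| = 21.


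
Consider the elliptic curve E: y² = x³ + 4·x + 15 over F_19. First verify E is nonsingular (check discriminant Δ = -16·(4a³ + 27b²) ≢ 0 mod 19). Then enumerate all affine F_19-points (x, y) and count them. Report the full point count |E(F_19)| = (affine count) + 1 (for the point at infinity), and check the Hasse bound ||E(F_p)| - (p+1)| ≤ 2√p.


Affine points = {(1, 1), (1, 18), (3, 4), (3, 15), (4, 0), (7, 5), (7, 14), (9, 1), (9, 18), (12, 9), (12, 10), (15, 7), (15, 12)}; affine count = 13; |E(F_19)| = 14.

Discriminant check: Δ ∝ 4a³ + 27b² = 4·4³ + 27·15² = 4·64 + 27·225 ≡ 4 (mod 19). Nonzero ⇒ E is nonsingular.
For each x ∈ F_19, compute rhs = x³ + 4·x + 15 mod 19, then count y ∈ F_19 with y² ≡ rhs.
  x = 0: rhs = 15, matching y values: none (0 points).
  x = 1: rhs = 1, matching y values: 1, 18 (2 points).
  x = 2: rhs = 12, matching y values: none (0 points).
  x = 3: rhs = 16, matching y values: 4, 15 (2 points).
  x = 4: rhs = 0, matching y values: 0 (1 points).
  x = 5: rhs = 8, matching y values: none (0 points).
  x = 6: rhs = 8, matching y values: none (0 points).
  x = 7: rhs = 6, matching y values: 5, 14 (2 points).
  x = 8: rhs = 8, matching y values: none (0 points).
  x = 9: rhs = 1, matching y values: 1, 18 (2 points).
  x = 10: rhs = 10, matching y values: none (0 points).
  x = 11: rhs = 3, matching y values: none (0 points).
  x = 12: rhs = 5, matching y values: 9, 10 (2 points).
  x = 13: rhs = 3, matching y values: none (0 points).
  x = 14: rhs = 3, matching y values: none (0 points).
  x = 15: rhs = 11, matching y values: 7, 12 (2 points).
  x = 16: rhs = 14, matching y values: none (0 points).
  x = 17: rhs = 18, matching y values: none (0 points).
  x = 18: rhs = 10, matching y values: none (0 points).
Total affine count: 13.
Full point count |E(F_19)| = 13 + 1 = 14.
Hasse bound: |14 − (19+1)| = |-6| = 6 ≤ 2√19 ≈ 8.7178 ✓.


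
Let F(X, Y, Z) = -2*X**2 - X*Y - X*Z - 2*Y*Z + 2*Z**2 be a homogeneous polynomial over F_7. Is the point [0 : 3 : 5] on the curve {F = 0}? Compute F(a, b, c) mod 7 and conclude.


F(0,3,5) ≡ 6 (mod 7); P is NOT on the curve.

Evaluate F(0, 3, 5) term-by-term (mod 7).
  -2*X**2 ↦ -2·0·1·1 = 0
  -X*Y ↦ -1·0·3·1 = 0
  -X*Z ↦ -1·0·1·5 = 0
  -2*Y*Z ↦ -2·1·3·5 = -30
  2*Z**2 ↦ 2·1·1·25 = 50
Sum: F(0, 3, 5) = (0) + (0) + (0) + (-30) + (50) = 20.
Reducing mod 7: 20 ≡ 6 (mod 7).
Since F(a, b, c) ≡ 6 ≠ 0 (mod 7), P does NOT lie on the curve.


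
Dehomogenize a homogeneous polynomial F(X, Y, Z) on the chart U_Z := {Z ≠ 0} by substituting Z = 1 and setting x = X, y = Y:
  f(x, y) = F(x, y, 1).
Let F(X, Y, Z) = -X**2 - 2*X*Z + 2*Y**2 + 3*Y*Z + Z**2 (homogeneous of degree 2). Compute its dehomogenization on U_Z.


f(x, y) = -x**2 - 2*x + 2*y**2 + 3*y + 1

On U_Z we set Z = 1. Each monomial c·X^i·Y^j·Z^k in F becomes c·x^i·y^j·1^k = c·x^i·y^j.
Substituting Z = 1: F(X, Y, 1) = -x**2 - 2*x + 2*y**2 + 3*y + 1.
Note: deg(f) ≤ deg(F) = 2; strict inequality happens when F is divisible by Z (lost terms).


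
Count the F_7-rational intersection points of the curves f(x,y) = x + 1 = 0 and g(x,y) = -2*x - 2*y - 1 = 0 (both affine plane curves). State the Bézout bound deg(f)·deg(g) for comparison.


Common zeros: {(6, 4)}; count = 1; Bézout bound = 1.

deg(f) = 1, deg(g) = 1, so Bézout bound = 1.
Scan x ∈ F_7. For each x, list the y ∈ F_7 with f(x, y) ≡ 0 and those with g(x, y) ≡ 0 (mod 7); the common zeros in that column are the intersection.
  x = 0: f ≡ 0 at y ∈ ∅; g ≡ 0 at y ∈ {3}; common: ∅.
  x = 1: f ≡ 0 at y ∈ ∅; g ≡ 0 at y ∈ {2}; common: ∅.
  x = 2: f ≡ 0 at y ∈ ∅; g ≡ 0 at y ∈ {1}; common: ∅.
  x = 3: f ≡ 0 at y ∈ ∅; g ≡ 0 at y ∈ {0}; common: ∅.
  x = 4: f ≡ 0 at y ∈ ∅; g ≡ 0 at y ∈ {6}; common: ∅.
  x = 5: f ≡ 0 at y ∈ ∅; g ≡ 0 at y ∈ {5}; common: ∅.
  x = 6: f ≡ 0 at y ∈ {0, 1, 2, 3, 4, 5, 6}; g ≡ 0 at y ∈ {4}; common: {4}.
Collecting: common zeros = {(6, 4)}, so the count is 1.
Comparison with the Bézout bound: 1 ≤ 1 = deg(f)·deg(g), as expected for curves with no common component (the bound is attained).


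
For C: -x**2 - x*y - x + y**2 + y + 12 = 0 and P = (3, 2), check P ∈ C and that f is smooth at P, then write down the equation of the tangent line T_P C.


Tangent line at P: -9*x + 2*y + 23 = 0.

Step 1: f(3, 2) = 0, so P lies on C.
Step 2: partial derivatives
  f_x(x, y) = -2*x - y - 1, f_y(x, y) = -x + 2*y + 1.
  f_x(P) = -9, f_y(P) = 2 (gradient nonzero, so P is smooth).
Step 3: tangent line at P: -9·(x − 3) + 2·(y − 2) = 0.
Expanding: -9*x + 2*y + 23 = 0.


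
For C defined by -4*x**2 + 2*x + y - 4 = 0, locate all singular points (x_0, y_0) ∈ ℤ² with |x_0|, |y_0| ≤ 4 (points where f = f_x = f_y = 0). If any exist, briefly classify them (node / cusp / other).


No singular points in the scanned grid; C is smooth there.

Compute partial derivatives:
  f_x = 2 - 8*x.
  f_y = 1.
f_y = 1 is a nonzero constant, so f_y never vanishes: no point (x, y) can satisfy f = f_x = f_y = 0. In particular no (x, y) ∈ {−4, ..., 4}² is singular; the curve is smooth.


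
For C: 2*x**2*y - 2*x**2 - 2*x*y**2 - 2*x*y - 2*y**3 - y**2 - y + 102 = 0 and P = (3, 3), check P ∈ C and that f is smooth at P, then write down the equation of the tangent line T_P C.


Tangent line at P: 255 - 85*y = 0.

Step 1: f(3, 3) = 0, so P lies on C.
Step 2: partial derivatives
  f_x(x, y) = 4*x*y - 4*x - 2*y**2 - 2*y, f_y(x, y) = 2*x**2 - 4*x*y - 2*x - 6*y**2 - 2*y - 1.
  f_x(P) = 0, f_y(P) = -85 (gradient nonzero, so P is smooth).
Step 3: tangent line at P: 0·(x − 3) + -85·(y − 3) = 0.
Expanding: 255 - 85*y = 0.


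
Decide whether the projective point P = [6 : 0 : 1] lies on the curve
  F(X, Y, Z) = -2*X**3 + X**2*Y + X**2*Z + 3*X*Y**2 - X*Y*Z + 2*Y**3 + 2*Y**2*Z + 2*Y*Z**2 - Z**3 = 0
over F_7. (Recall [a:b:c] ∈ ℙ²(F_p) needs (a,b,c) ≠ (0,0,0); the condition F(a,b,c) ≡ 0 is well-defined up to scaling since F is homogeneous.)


F(6,0,1) ≡ 2 (mod 7); P is NOT on the curve.

Evaluate F(6, 0, 1) term-by-term (mod 7).
  -2*X**3 ↦ -2·216·1·1 = -432
  X**2*Y ↦ 1·36·0·1 = 0
  X**2*Z ↦ 1·36·1·1 = 36
  3*X*Y**2 ↦ 3·6·0·1 = 0
  -X*Y*Z ↦ -1·6·0·1 = 0
  2*Y**3 ↦ 2·1·0·1 = 0
  2*Y**2*Z ↦ 2·1·0·1 = 0
  2*Y*Z**2 ↦ 2·1·0·1 = 0
  -Z**3 ↦ -1·1·1·1 = -1
Sum: F(6, 0, 1) = (-432) + (0) + (36) + (0) + (0) + (0) + (0) + (0) + (-1) = -397.
Reducing mod 7: -397 ≡ 2 (mod 7).
Since F(a, b, c) ≡ 2 ≠ 0 (mod 7), P does NOT lie on the curve.


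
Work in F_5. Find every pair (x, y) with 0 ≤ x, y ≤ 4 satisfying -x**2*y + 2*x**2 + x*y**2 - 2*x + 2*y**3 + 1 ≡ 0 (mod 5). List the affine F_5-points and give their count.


Affine F_5-points: {(0, 3), (2, 0), (2, 1), (2, 3), (4, 0), (4, 1), (4, 2)}; count = 7.

For each of the 25 pairs (x, y) ∈ F_5², evaluate f(x, y) mod 5. Record the zeros.
  x = 0: [0↦1, 1↦3, 2↦2, 3↦0, 4↦4]  zeros at y ∈ {3}
  x = 1: [0↦1, 1↦3, 2↦4, 3↦1, 4↦1]  zeros at y ∈ ∅
  x = 2: [0↦0, 1↦0, 2↦1, 3↦0, 4↦4]  zeros at y ∈ {0, 1, 3}
  x = 3: [0↦3, 1↦4, 2↦3, 3↦2, 4↦3]  zeros at y ∈ ∅
  x = 4: [0↦0, 1↦0, 2↦0, 3↦2, 4↦3]  zeros at y ∈ {0, 1, 2}
Collecting zeros: affine points = {(0, 3), (2, 0), (2, 1), (2, 3), (4, 0), (4, 1), (4, 2)}.
Total count |C(F_5)_aff| = 7.


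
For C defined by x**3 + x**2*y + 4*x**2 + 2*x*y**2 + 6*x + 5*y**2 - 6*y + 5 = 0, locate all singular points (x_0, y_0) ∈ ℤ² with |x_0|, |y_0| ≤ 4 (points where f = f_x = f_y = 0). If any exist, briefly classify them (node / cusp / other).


Singular points: {(-2, 1)}; classification: node.

Compute partial derivatives:
  f_x = 3*x**2 + 2*x*y + 8*x + 2*y**2 + 6.
  f_y = x**2 + 4*x*y + 10*y - 6.
Scan x_0 ∈ {−4, ..., 4}. For each x_0, f_y(x_0, y) is a polynomial in y; find its integer roots y ∈ {−4, ..., 4}, then test f_x and f at those candidates.
  x = -4: f_y(-4, y) = 10 - 6*y; no integer root y with |y| ≤ 4.
  x = -3: f_y(-3, y) = 3 - 2*y; no integer root y with |y| ≤ 4.
  x = -2: f_y(-2, y) = 2*y - 2; vanishes at y ∈ {1}. (-2, 1): f_x = 0, f = 0 — SINGULAR.
  x = -1: f_y(-1, y) = 6*y - 5; no integer root y with |y| ≤ 4.
  x = 0: f_y(0, y) = 10*y - 6; no integer root y with |y| ≤ 4.
  x = 1: f_y(1, y) = 14*y - 5; no integer root y with |y| ≤ 4.
  x = 2: f_y(2, y) = 18*y - 2; no integer root y with |y| ≤ 4.
  x = 3: f_y(3, y) = 22*y + 3; no integer root y with |y| ≤ 4.
  x = 4: f_y(4, y) = 26*y + 10; no integer root y with |y| ≤ 4.
Only singular point on the grid: (-2, 1).
Classify: substitute x = -2 + u, y = 1 + v and expand: f = u**3 + u**2*v - u**2 + 2*u*v**2 + v**2.
No constant or linear terms (consistent with a singular point). Quadratic part: -u**2 + v**2. Cubic part: u**3 + u**2*v + 2*u*v**2.
The quadratic part v**2 - u**2 = (v − u)(v + u) splits into two distinct linear factors, so there are two distinct tangent lines y − 1 = ±(x − -2) — this is a node (ordinary double point).
Classification: node.


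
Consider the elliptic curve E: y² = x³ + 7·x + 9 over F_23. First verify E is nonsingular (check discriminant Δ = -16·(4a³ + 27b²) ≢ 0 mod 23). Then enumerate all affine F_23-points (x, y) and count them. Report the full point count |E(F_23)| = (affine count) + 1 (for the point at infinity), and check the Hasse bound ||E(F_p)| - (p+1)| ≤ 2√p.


Affine points = {(0, 3), (0, 20), (2, 10), (2, 13), (4, 3), (4, 20), (5, 10), (5, 13), (8, 5), (8, 18), (12, 2), (12, 21), (15, 4), (15, 19), (16, 10), (16, 13), (17, 2), (17, 21), (19, 3), (19, 20), (22, 1), (22, 22)}; affine count = 22; |E(F_23)| = 23.

Discriminant check: Δ ∝ 4a³ + 27b² = 4·7³ + 27·9² = 4·343 + 27·81 ≡ 17 (mod 23). Nonzero ⇒ E is nonsingular.
For each x ∈ F_23, compute rhs = x³ + 7·x + 9 mod 23, then count y ∈ F_23 with y² ≡ rhs.
  x = 0: rhs = 9, matching y values: 3, 20 (2 points).
  x = 1: rhs = 17, matching y values: none (0 points).
  x = 2: rhs = 8, matching y values: 10, 13 (2 points).
  x = 3: rhs = 11, matching y values: none (0 points).
  x = 4: rhs = 9, matching y values: 3, 20 (2 points).
  x = 5: rhs = 8, matching y values: 10, 13 (2 points).
  x = 6: rhs = 14, matching y values: none (0 points).
  x = 7: rhs = 10, matching y values: none (0 points).
  x = 8: rhs = 2, matching y values: 5, 18 (2 points).
  x = 9: rhs = 19, matching y values: none (0 points).
  x = 10: rhs = 21, matching y values: none (0 points).
  x = 11: rhs = 14, matching y values: none (0 points).
  x = 12: rhs = 4, matching y values: 2, 21 (2 points).
  x = 13: rhs = 20, matching y values: none (0 points).
  x = 14: rhs = 22, matching y values: none (0 points).
  x = 15: rhs = 16, matching y values: 4, 19 (2 points).
  x = 16: rhs = 8, matching y values: 10, 13 (2 points).
  x = 17: rhs = 4, matching y values: 2, 21 (2 points).
  x = 18: rhs = 10, matching y values: none (0 points).
  x = 19: rhs = 9, matching y values: 3, 20 (2 points).
  x = 20: rhs = 7, matching y values: none (0 points).
  x = 21: rhs = 10, matching y values: none (0 points).
  x = 22: rhs = 1, matching y values: 1, 22 (2 points).
Total affine count: 22.
Full point count |E(F_23)| = 22 + 1 = 23.
Hasse bound: |23 − (23+1)| = |-1| = 1 ≤ 2√23 ≈ 9.5917 ✓.
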